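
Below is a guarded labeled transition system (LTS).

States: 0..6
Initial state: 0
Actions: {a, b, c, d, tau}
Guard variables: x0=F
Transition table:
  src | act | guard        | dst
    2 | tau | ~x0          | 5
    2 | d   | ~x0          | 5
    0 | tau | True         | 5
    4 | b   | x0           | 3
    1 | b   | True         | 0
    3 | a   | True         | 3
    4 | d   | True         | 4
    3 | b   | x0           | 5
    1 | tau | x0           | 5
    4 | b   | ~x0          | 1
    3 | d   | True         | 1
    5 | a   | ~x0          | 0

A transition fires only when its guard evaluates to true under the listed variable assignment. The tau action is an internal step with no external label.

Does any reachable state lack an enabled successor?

Reachable = {0,5}
  0: tau→5  [1 out]
  5: a→0  [1 out]

Answer: DEADLOCK-FREE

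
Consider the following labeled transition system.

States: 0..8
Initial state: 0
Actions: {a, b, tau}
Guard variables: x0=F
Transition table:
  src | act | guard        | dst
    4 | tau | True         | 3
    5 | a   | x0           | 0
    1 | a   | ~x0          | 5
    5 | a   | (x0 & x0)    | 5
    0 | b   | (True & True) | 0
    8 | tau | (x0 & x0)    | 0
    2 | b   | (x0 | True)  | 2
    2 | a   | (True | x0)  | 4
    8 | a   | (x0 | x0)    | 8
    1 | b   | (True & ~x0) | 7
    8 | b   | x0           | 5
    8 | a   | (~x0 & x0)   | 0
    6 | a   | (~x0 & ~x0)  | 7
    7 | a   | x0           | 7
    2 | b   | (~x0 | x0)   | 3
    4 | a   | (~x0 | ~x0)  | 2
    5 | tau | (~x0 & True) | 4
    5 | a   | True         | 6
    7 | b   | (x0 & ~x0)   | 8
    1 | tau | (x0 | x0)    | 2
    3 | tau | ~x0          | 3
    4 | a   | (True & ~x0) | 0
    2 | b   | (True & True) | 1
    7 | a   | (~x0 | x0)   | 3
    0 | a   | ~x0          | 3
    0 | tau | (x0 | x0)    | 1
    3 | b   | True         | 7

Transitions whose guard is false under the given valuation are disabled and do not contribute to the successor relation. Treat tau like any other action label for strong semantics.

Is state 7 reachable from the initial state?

17 transition(s) survive guard evaluation.
depth 0: {0}
depth 1: {3}  now seen {0,3}
depth 2: {7}  now seen {0,3,7}
Reach set: {0,3,7}
trace reaching 7: a·b

Answer: REACHABLE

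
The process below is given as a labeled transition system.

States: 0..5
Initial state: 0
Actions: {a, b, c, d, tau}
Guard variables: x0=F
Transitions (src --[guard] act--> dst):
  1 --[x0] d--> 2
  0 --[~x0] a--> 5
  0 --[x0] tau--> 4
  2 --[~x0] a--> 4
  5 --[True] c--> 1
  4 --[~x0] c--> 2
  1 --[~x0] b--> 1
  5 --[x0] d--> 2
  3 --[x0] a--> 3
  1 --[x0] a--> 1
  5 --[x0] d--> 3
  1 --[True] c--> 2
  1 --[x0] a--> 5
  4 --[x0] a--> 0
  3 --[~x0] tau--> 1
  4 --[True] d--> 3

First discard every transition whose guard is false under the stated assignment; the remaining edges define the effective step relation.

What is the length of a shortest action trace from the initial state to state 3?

Answer: 5

Analysis:
BFS to 3:
  L0 = {0}
  L1 = {5}
  L2 = {1}
  L3 = {2}
  L4 = {4}
  L5 = {3}
3 enters at depth 5; path a·c·c·a·d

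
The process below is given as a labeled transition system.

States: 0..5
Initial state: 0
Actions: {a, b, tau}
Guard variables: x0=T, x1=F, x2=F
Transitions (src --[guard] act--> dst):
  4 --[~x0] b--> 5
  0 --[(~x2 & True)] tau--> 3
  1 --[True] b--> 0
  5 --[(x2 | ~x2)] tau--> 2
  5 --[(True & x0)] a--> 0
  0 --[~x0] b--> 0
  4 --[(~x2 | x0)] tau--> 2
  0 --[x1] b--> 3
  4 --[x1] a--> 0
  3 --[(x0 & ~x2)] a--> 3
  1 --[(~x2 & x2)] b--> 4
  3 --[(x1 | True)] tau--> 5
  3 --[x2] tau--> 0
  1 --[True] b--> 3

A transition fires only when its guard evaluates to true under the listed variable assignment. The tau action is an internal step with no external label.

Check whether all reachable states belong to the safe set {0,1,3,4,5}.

Answer: INVARIANT VIOLATED at state 2

Analysis:
Allowed set {0,1,3,4,5}
R = {0,2,3,5}
  0: ok
  2: outside
  3: ok
  5: ok
witness against invariant: tau·tau·tau → 2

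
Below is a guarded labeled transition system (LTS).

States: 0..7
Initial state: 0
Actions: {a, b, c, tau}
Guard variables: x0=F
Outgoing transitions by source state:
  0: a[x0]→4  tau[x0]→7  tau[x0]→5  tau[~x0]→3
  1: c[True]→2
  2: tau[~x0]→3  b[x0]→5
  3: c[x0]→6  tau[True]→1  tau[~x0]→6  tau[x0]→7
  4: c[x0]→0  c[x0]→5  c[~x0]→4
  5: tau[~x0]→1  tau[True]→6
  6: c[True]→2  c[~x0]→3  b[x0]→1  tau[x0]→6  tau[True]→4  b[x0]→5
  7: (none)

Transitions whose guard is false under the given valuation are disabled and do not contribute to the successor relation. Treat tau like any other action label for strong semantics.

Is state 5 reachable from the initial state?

After dropping false guards: 11 live edges.
L0 = {0}
L1 = {3}  cumulative {0,3}
L2 = {1,6}  cumulative {0,1,3,6}
L3 = {2,4}  cumulative {0,1,2,3,4,6}
Reach set: {0,1,2,3,4,6}

Answer: UNREACHABLE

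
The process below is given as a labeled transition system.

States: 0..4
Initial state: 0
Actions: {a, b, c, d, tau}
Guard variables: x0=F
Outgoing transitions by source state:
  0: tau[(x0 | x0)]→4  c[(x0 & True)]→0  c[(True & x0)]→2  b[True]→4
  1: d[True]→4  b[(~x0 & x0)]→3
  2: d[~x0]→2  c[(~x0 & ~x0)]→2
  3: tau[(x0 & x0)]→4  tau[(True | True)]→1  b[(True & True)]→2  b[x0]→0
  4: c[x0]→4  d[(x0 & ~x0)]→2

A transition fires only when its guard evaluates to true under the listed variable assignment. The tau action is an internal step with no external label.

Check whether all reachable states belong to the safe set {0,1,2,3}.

Answer: INVARIANT VIOLATED at state 4

Trace:
Inv-set: {0,1,2,3}
R = {0,4}
  0: ✓
  4: outside
witness against invariant: b → 4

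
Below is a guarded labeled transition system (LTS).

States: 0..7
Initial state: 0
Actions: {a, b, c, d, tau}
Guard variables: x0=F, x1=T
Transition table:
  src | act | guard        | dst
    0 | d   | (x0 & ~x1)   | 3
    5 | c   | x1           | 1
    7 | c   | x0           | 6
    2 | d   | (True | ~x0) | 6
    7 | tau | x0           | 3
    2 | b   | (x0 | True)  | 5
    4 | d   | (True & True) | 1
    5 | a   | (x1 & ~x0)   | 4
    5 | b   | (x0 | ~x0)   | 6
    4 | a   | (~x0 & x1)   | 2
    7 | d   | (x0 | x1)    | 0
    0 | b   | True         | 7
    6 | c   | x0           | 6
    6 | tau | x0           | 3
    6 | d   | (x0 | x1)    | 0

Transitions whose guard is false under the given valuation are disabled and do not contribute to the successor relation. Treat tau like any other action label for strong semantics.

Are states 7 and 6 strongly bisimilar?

Answer: BISIMILAR

Analysis:
Bisimulation quotient by refinement:
  π0 = {{0,1,2,3,4,5,6,7}}
  π1 = {{0},{1,3},{2},{4},{5},{6,7}}
6 equivalence class(es) (converged in 2)
[7]={6,7}  [6]={6,7}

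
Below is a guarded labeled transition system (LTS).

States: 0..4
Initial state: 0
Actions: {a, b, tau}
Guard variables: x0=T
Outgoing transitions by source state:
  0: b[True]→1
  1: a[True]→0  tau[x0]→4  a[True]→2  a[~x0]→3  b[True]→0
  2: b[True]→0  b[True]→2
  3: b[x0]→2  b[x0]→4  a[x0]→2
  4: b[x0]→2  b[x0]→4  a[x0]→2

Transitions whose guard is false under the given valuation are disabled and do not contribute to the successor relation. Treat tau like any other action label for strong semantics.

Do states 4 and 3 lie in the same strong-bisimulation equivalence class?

Answer: BISIMILAR

Analysis:
Refine partition for ~:
  π0 = {{0,1,2,3,4}}
  π1 = {{0,2},{1},{3,4}}
  π2 = {{0},{1},{2},{3,4}}
4 equivalence class(es) (converged in 3)
class of 4: {3,4}; class of 3: {3,4}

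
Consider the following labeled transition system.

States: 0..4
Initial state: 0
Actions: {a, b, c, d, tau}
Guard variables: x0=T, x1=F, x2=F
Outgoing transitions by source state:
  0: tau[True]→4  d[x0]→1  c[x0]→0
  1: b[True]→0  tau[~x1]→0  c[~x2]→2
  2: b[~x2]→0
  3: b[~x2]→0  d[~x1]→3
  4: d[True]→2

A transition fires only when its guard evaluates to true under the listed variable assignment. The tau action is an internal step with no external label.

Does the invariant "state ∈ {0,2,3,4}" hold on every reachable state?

Answer: INVARIANT VIOLATED at state 1

Working:
Allowed set {0,2,3,4}
Reach set: {0,1,2,4}
  0: ok
  1: outside
  2: ok
  4: ok
counterexample path to 1: d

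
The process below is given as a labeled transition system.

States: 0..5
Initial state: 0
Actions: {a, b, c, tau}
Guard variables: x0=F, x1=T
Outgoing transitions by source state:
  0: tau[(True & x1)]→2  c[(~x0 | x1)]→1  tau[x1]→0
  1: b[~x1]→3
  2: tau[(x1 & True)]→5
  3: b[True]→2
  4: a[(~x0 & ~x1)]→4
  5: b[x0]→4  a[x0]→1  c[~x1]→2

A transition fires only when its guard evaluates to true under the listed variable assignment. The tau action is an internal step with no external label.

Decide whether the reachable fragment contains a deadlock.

Answer: DEADLOCK at state 1

Working:
Reachable = {0,1,2,5}
  0: c→1  tau→0  tau→2  [3 out]
  1: ∅  [no exit]
  2: tau→5  [1 out]
  5: ∅  [no exit]
witness 1: c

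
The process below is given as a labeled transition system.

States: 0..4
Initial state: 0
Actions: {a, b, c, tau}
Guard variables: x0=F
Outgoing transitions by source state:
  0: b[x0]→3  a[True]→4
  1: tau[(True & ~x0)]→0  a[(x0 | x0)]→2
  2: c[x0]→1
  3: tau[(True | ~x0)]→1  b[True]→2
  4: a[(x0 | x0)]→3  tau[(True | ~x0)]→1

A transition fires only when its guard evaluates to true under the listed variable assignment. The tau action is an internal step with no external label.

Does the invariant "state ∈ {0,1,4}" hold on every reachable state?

Inv-set: {0,1,4}
Reachable = {0,1,4}
  0: ✓
  1: ✓
  4: ✓

Answer: INVARIANT HOLDS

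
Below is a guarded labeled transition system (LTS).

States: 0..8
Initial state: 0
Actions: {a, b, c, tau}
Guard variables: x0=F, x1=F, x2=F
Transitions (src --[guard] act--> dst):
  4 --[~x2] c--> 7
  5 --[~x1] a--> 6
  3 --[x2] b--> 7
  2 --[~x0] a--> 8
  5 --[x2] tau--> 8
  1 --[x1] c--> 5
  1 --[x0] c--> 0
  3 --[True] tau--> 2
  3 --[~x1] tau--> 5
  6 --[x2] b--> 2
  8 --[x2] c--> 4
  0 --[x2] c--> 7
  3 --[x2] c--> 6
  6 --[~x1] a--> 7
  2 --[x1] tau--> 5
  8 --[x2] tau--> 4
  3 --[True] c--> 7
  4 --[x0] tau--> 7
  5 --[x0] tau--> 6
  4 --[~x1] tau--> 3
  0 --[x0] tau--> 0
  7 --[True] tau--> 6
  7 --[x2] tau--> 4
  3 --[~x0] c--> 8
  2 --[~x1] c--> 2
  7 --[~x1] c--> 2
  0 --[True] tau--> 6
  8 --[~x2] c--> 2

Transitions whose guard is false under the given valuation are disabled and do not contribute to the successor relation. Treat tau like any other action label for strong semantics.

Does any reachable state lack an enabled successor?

Answer: DEADLOCK-FREE

Analysis:
Reach set: {0,2,6,7,8}
  0: tau→6  [deg 1]
  2: a→8  c→2  [deg 2]
  6: a→7  [deg 1]
  7: c→2  tau→6  [deg 2]
  8: c→2  [deg 1]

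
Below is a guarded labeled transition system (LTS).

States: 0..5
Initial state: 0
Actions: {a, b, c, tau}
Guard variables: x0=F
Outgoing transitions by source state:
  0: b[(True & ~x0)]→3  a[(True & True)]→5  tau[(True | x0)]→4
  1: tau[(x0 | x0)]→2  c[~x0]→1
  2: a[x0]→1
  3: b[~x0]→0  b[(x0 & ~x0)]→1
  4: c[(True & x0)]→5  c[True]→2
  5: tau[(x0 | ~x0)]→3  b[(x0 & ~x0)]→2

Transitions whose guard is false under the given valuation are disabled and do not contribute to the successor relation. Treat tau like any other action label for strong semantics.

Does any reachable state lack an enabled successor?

Answer: DEADLOCK at state 2

Trace:
Reach set: {0,2,3,4,5}
  0: a→5  b→3  tau→4  [3 exit(s)]
  2: ∅  [deadlock]
  3: b→0  [1 exit(s)]
  4: c→2  [1 exit(s)]
  5: tau→3  [1 exit(s)]
witness 2: tau·c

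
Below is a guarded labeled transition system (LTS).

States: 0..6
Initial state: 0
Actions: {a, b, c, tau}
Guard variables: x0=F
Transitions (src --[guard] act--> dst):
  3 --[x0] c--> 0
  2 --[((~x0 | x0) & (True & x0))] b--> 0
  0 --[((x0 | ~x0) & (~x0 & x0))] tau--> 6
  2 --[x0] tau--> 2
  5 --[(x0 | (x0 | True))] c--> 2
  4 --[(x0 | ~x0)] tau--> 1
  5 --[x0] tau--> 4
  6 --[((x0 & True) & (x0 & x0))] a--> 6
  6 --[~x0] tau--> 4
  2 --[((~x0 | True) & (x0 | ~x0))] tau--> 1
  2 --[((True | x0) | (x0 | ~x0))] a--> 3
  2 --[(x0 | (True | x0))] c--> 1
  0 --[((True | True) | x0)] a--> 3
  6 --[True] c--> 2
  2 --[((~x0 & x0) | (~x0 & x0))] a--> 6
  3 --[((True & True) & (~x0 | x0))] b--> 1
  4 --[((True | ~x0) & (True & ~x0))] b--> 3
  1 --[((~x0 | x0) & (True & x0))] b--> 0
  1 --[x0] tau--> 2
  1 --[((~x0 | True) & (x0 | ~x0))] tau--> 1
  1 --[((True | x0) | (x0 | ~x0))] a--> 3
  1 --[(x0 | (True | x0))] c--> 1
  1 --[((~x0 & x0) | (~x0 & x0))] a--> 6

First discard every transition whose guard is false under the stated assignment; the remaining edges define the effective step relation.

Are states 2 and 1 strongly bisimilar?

Compute ~ classes (split until stable):
  round 0: {{0,1,2,3,4,5,6}}
  round 1: {{0},{1,2},{3},{4},{5},{6}}
Fixed point at round 2; 6 class(es).
class of 2: {1,2}; class of 1: {1,2}

Answer: BISIMILAR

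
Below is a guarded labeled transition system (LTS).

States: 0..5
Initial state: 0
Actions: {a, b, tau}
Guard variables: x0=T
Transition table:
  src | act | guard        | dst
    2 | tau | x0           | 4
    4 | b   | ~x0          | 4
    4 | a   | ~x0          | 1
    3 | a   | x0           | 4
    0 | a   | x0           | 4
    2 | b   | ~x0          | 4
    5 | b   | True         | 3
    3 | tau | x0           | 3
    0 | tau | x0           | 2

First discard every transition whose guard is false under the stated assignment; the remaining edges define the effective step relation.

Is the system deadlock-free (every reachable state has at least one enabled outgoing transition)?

Answer: DEADLOCK at state 4

Analysis:
Reach set: {0,2,4}
  0: a→4  tau→2  [2 out]
  2: tau→4  [1 out]
  4: ∅  [deadlock]
witness 4: a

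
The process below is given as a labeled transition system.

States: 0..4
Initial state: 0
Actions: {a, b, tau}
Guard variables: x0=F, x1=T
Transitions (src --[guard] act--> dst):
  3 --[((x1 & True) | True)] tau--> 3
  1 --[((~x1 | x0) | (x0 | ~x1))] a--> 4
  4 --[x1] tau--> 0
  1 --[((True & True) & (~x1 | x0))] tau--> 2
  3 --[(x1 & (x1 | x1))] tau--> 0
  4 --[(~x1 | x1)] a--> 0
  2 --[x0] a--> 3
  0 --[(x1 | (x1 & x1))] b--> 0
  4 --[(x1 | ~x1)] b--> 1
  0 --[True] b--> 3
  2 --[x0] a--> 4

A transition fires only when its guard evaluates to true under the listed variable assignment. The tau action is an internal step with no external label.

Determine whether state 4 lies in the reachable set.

After dropping false guards: 7 live edges.
L0 = {0}
L1 = {3}  cumulative {0,3}
Reach set: {0,3}

Answer: UNREACHABLE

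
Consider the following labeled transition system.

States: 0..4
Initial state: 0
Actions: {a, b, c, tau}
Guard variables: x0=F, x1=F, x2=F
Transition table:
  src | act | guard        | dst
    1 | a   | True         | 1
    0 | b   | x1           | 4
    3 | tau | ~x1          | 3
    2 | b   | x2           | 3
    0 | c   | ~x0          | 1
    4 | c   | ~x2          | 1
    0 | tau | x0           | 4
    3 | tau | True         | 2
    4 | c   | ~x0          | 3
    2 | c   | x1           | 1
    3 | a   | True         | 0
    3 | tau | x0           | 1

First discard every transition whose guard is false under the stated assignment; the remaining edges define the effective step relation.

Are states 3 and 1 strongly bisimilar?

Refine partition for ~:
  P[0] = {{0,1,2,3,4}}
  P[1] = {{0,4},{1},{2},{3}}
  P[2] = {{0},{1},{2},{3},{4}}
stable after 3 split(s): 5 block(s)
[3]={3}  [1]={1}

Answer: NOT BISIMILAR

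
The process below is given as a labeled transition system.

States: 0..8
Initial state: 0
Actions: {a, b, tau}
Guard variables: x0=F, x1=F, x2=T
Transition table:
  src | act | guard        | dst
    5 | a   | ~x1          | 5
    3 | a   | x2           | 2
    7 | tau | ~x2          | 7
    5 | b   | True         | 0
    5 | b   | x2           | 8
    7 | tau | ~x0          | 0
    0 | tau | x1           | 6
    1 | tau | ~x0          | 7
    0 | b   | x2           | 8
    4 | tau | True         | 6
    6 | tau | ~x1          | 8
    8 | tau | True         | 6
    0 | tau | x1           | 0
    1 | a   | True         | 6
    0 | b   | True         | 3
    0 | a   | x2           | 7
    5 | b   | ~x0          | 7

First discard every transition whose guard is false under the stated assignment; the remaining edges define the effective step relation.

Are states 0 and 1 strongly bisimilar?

Answer: NOT BISIMILAR

Trace:
Compute ~ classes (split until stable):
  round 0: {{0,1,2,3,4,5,6,7,8}}
  round 1: {{0,5},{1},{2},{3},{4,6,7,8}}
  round 2: {{0},{1},{2},{3},{4,6,8},{5},{7}}
stable after 3 split(s): 7 block(s)
[0]={0}  [1]={1}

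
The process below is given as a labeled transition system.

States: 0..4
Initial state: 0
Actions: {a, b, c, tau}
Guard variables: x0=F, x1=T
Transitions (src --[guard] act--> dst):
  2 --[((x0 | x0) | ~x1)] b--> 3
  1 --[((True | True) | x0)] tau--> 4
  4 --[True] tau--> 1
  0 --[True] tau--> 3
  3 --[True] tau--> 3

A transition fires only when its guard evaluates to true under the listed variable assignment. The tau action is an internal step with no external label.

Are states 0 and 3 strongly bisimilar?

Bisimulation quotient by refinement:
  round 0: {{0,1,2,3,4}}
  round 1: {{0,1,3,4},{2}}
Fixed point at round 2; 2 class(es).
[0]={0,1,3,4}  [3]={0,1,3,4}

Answer: BISIMILAR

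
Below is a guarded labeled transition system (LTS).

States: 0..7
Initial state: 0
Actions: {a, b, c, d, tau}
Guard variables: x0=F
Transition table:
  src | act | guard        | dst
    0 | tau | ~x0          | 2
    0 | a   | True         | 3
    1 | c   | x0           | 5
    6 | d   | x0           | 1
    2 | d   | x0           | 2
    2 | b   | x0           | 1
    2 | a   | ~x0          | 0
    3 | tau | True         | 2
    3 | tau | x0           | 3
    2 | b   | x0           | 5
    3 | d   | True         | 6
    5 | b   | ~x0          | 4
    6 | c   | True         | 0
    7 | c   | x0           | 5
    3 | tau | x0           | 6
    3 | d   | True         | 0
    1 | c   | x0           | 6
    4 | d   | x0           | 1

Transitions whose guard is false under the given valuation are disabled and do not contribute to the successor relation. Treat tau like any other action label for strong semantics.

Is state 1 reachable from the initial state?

Answer: UNREACHABLE

Working:
8 transition(s) survive guard evaluation.
Layer 0: {0}
Layer 1: {2,3}  total {0,2,3}
Layer 2: {6}  total {0,2,3,6}
R = {0,2,3,6}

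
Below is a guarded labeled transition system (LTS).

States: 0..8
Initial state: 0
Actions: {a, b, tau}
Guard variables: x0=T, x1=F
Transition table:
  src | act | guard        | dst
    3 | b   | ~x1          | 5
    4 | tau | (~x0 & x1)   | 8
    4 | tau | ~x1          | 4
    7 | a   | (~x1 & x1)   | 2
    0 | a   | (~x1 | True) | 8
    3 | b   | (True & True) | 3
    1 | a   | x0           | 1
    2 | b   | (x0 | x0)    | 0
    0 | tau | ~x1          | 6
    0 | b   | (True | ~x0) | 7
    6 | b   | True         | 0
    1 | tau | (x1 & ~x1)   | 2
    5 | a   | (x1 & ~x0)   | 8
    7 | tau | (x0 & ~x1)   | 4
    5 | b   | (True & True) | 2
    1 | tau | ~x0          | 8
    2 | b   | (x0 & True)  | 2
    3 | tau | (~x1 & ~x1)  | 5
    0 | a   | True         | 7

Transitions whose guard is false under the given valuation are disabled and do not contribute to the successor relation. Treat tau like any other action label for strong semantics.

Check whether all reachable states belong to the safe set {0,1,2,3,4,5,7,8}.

Safe = {0,1,2,3,4,5,7,8}
Reachable = {0,4,6,7,8}
  0: safe
  4: safe
  6: VIOLATES
  7: safe
  8: safe
counterexample path to 6: tau

Answer: INVARIANT VIOLATED at state 6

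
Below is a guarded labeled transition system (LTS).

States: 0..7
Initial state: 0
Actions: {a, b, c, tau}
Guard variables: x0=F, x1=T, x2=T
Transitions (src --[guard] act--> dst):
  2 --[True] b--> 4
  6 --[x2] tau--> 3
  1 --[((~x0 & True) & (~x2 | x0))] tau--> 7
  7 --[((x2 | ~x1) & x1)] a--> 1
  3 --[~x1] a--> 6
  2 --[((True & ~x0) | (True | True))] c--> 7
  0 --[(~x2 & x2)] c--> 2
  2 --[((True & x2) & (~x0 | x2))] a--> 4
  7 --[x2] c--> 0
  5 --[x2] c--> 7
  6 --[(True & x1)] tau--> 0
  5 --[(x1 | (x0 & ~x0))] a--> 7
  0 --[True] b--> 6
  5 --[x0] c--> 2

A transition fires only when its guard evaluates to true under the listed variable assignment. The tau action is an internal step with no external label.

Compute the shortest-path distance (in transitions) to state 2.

Answer: UNREACHABLE

Trace:
BFS to 2:
  L0 = {0}
  L1 = {6}
  L2 = {3}
2 never appears.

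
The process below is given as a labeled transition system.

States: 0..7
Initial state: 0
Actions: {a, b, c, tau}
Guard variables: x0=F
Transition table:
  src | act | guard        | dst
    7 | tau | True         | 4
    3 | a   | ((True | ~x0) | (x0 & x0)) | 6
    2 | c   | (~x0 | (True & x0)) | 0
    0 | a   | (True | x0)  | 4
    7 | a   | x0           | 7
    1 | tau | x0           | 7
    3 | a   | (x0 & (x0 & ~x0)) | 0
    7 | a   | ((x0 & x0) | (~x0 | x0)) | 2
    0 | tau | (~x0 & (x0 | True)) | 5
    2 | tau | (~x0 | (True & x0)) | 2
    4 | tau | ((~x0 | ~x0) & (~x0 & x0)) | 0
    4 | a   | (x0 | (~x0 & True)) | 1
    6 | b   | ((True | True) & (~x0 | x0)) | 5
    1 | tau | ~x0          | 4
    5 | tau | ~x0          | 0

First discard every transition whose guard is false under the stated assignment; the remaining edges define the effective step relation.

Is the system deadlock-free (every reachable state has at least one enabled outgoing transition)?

R = {0,1,4,5}
  0: a→4  tau→5  [2 exit(s)]
  1: tau→4  [1 exit(s)]
  4: a→1  [1 exit(s)]
  5: tau→0  [1 exit(s)]

Answer: DEADLOCK-FREE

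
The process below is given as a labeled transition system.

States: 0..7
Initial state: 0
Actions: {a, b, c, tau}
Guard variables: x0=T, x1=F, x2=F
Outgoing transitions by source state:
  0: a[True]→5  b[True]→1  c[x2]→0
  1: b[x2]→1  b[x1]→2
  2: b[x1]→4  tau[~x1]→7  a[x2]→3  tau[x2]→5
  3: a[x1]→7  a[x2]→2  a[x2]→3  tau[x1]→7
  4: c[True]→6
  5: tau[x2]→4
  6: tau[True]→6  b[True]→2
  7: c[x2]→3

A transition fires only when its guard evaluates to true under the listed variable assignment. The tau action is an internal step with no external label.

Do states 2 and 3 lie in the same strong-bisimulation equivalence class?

Answer: NOT BISIMILAR

Trace:
Bisimulation quotient by refinement:
  π0 = {{0,1,2,3,4,5,6,7}}
  π1 = {{0},{1,3,5,7},{2},{4},{6}}
Fixed point at round 2; 5 class(es).
class of 2: {2}; class of 3: {1,3,5,7}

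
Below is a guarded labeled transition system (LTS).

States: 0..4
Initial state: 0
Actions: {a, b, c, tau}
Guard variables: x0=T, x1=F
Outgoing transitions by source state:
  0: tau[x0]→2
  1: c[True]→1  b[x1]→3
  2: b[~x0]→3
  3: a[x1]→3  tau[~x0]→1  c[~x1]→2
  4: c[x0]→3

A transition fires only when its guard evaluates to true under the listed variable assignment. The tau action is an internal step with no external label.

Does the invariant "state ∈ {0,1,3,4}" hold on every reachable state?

Answer: INVARIANT VIOLATED at state 2

Trace:
Safe = {0,1,3,4}
Reach set: {0,2}
  0: ✓
  2: ✗ unsafe
witness against invariant: tau → 2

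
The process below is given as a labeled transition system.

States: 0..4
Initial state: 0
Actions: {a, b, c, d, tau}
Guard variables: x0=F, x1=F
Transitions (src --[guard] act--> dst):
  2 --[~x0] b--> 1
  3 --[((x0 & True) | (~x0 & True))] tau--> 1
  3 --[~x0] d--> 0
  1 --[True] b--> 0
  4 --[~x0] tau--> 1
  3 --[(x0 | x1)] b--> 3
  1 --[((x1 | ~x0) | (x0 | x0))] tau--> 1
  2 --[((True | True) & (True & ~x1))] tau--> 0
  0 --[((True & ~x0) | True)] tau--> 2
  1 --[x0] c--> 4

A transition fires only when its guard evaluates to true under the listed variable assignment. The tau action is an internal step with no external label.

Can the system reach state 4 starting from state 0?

Answer: UNREACHABLE

Analysis:
Guard filter leaves 8 enabled edge(s).
depth 0: {0}
depth 1: {2}  now seen {0,2}
depth 2: {1}  now seen {0,1,2}
Reach set: {0,1,2}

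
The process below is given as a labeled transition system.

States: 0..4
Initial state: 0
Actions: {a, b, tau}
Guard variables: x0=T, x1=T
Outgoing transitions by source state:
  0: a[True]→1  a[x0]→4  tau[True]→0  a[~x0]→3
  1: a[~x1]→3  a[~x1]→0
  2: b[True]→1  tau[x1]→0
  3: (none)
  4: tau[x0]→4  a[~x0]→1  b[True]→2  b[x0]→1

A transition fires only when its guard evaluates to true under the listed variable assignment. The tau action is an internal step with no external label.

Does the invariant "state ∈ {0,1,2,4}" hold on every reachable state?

Answer: INVARIANT HOLDS

Analysis:
Safe = {0,1,2,4}
R = {0,1,2,4}
  0: safe
  1: safe
  2: safe
  4: safe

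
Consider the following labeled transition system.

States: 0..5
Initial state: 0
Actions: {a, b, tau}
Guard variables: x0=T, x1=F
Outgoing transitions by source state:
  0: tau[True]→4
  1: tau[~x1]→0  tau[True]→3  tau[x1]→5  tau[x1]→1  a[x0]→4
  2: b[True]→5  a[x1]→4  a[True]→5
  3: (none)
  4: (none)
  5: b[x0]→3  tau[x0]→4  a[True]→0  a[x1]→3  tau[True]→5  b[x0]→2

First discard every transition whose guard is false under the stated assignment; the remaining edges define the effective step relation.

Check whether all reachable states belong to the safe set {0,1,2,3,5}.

Answer: INVARIANT VIOLATED at state 4

Trace:
Safe = {0,1,2,3,5}
Reach set: {0,4}
  0: ✓
  4: ✗ unsafe
counterexample path to 4: tau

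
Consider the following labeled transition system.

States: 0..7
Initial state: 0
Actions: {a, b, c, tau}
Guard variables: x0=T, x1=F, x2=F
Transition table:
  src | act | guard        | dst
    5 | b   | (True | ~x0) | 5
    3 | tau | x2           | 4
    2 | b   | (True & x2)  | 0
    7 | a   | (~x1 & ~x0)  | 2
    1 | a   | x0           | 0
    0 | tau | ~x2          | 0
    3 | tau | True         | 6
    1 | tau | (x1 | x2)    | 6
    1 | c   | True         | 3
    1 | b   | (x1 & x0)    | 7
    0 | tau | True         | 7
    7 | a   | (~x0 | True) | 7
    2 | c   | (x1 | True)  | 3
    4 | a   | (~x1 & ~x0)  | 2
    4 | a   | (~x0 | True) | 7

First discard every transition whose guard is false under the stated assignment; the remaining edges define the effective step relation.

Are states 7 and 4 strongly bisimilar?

Answer: BISIMILAR

Analysis:
Compute ~ classes (split until stable):
  P[0] = {{0,1,2,3,4,5,6,7}}
  P[1] = {{0,3},{1},{2},{4,7},{5},{6}}
  P[2] = {{0},{1},{2},{3},{4,7},{5},{6}}
stable after 3 split(s): 7 block(s)
[7]={4,7}  [4]={4,7}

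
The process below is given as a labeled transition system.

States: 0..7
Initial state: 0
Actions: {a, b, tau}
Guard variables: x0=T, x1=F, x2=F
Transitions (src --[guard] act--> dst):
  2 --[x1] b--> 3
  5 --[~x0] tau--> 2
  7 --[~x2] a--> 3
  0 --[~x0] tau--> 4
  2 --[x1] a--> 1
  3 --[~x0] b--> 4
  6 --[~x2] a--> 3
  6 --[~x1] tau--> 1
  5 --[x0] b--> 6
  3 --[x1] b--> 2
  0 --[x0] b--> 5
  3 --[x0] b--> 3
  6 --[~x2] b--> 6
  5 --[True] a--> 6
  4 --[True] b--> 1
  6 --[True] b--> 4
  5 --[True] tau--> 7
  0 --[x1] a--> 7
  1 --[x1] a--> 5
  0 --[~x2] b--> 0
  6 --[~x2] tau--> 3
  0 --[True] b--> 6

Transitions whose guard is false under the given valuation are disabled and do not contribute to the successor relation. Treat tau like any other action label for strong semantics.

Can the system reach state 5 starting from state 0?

After dropping false guards: 14 live edges.
L0 = {0}
L1 = {5,6}  cumulative {0,5,6}
L2 = {1,3,4,7}  cumulative {0,1,3,4,5,6,7}
Reachable = {0,1,3,4,5,6,7}
Path to 5: b

Answer: REACHABLE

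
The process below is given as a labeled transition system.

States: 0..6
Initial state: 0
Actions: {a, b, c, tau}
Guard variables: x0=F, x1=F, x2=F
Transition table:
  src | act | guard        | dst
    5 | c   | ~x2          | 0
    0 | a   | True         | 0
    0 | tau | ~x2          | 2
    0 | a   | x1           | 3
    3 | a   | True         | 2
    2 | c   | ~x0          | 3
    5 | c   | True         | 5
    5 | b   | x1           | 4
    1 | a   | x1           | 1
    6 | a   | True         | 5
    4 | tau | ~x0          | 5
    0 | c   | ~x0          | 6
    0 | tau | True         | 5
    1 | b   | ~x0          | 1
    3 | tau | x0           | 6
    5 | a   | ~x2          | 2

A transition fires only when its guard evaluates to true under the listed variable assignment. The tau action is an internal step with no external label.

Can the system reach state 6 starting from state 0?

After dropping false guards: 12 live edges.
L0 = {0}
L1 = {2,5,6}  now seen {0,2,5,6}
L2 = {3}  now seen {0,2,3,5,6}
Reachable = {0,2,3,5,6}
trace reaching 6: c

Answer: REACHABLE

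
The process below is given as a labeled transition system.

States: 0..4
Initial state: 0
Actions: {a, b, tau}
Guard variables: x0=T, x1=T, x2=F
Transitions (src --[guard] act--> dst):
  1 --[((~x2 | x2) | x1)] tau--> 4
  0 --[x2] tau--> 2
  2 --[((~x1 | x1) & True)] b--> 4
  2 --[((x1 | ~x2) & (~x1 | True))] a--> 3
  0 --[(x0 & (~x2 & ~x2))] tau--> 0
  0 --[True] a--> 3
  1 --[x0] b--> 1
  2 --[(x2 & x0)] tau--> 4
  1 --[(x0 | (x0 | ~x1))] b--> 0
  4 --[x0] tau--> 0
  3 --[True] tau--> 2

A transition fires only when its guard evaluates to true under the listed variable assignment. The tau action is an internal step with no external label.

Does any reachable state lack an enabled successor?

Answer: DEADLOCK-FREE

Trace:
Reach set: {0,2,3,4}
  0: a→3  tau→0  [2 exit(s)]
  2: a→3  b→4  [2 exit(s)]
  3: tau→2  [1 exit(s)]
  4: tau→0  [1 exit(s)]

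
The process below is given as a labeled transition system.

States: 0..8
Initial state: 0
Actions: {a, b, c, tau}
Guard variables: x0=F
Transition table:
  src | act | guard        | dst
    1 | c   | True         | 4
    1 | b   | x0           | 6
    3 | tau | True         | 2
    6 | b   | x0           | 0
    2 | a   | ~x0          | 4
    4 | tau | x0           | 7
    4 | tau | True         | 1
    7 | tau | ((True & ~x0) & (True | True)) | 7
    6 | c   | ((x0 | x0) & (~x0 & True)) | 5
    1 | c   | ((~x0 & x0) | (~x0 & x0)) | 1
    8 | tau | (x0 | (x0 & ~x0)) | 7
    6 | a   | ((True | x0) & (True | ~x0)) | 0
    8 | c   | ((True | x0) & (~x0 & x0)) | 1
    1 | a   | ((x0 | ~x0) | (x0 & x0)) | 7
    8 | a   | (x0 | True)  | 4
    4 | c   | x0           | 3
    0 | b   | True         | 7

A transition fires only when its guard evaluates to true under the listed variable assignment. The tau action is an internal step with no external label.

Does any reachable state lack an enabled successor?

R = {0,7}
  0: b→7  [deg 1]
  7: tau→7  [deg 1]

Answer: DEADLOCK-FREE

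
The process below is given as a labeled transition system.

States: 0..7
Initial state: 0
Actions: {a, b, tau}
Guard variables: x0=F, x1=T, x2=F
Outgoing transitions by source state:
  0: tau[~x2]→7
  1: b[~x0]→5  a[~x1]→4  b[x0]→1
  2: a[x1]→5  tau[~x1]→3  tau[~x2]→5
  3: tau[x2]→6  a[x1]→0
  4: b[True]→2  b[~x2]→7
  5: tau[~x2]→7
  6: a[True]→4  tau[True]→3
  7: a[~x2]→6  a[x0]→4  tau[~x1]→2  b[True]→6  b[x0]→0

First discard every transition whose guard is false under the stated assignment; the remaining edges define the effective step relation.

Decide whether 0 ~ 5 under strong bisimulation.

Answer: BISIMILAR

Analysis:
Compute ~ classes (split until stable):
  π0 = {{0,1,2,3,4,5,6,7}}
  π1 = {{0,5},{1,4},{2,6},{3},{7}}
  π2 = {{0,5},{1},{2},{3},{4},{6},{7}}
7 equivalence class(es) (converged in 3)
0∈{0,5}, 5∈{0,5}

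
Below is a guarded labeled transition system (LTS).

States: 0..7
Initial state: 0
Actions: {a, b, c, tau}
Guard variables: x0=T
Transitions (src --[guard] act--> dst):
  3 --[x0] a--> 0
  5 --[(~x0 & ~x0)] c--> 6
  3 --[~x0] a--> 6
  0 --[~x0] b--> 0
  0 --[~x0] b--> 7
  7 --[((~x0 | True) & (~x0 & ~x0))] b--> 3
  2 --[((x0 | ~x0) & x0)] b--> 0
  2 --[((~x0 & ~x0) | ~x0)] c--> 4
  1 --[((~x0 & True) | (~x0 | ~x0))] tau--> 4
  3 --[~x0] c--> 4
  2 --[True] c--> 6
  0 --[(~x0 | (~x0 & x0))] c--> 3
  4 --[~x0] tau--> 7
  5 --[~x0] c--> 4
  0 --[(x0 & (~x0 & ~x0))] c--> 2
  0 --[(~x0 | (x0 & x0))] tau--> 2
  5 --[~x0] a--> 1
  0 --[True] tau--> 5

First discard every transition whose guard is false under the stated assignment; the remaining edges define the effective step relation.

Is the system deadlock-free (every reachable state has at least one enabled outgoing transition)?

Answer: DEADLOCK at state 5

Analysis:
Reachable = {0,2,5,6}
  0: tau→2  tau→5  [deg 2]
  2: b→0  c→6  [deg 2]
  5: ∅  [STUCK]
  6: ∅  [STUCK]
trace reaching 5: tau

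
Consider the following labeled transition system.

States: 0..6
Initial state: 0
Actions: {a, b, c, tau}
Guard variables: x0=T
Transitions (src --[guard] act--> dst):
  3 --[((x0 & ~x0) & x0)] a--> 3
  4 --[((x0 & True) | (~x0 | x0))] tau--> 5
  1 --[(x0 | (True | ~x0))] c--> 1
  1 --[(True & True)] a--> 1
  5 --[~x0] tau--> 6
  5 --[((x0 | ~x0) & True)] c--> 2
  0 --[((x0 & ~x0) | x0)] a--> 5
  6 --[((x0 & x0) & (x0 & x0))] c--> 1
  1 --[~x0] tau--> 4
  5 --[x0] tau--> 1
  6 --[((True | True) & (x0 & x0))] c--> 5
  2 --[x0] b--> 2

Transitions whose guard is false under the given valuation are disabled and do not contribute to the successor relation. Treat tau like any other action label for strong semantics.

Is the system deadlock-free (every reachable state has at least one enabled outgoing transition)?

Answer: DEADLOCK-FREE

Analysis:
R = {0,1,2,5}
  0: a→5  [1 out]
  1: a→1  c→1  [2 out]
  2: b→2  [1 out]
  5: c→2  tau→1  [2 out]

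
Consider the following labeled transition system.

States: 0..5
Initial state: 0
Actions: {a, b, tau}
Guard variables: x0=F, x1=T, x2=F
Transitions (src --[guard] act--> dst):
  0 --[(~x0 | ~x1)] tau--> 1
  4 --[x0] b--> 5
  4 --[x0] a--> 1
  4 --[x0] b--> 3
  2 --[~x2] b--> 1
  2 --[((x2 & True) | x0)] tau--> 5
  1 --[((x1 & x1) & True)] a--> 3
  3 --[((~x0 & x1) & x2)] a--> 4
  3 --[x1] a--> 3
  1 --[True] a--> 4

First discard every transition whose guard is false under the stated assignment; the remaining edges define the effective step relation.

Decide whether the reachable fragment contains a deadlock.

Answer: DEADLOCK at state 4

Analysis:
R = {0,1,3,4}
  0: tau→1  [1 exit(s)]
  1: a→3  a→4  [2 exit(s)]
  3: a→3  [1 exit(s)]
  4: ∅  [deadlock]
witness 4: tau·a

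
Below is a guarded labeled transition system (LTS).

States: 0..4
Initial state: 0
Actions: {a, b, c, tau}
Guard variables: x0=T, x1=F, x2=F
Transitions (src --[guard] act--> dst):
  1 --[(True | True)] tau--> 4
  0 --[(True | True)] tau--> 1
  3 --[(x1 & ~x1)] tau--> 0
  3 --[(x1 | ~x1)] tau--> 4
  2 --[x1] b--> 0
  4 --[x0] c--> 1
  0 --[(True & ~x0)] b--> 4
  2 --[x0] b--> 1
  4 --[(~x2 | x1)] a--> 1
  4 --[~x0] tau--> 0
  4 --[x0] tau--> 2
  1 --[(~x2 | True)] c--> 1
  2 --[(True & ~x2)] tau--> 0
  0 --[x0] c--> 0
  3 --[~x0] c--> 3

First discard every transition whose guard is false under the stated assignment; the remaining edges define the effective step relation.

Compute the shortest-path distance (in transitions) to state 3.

Answer: UNREACHABLE

Analysis:
Layered search for 3:
  depth 0: {0}
  depth 1: {1}
  depth 2: {4}
  depth 3: {2}
3 never appears.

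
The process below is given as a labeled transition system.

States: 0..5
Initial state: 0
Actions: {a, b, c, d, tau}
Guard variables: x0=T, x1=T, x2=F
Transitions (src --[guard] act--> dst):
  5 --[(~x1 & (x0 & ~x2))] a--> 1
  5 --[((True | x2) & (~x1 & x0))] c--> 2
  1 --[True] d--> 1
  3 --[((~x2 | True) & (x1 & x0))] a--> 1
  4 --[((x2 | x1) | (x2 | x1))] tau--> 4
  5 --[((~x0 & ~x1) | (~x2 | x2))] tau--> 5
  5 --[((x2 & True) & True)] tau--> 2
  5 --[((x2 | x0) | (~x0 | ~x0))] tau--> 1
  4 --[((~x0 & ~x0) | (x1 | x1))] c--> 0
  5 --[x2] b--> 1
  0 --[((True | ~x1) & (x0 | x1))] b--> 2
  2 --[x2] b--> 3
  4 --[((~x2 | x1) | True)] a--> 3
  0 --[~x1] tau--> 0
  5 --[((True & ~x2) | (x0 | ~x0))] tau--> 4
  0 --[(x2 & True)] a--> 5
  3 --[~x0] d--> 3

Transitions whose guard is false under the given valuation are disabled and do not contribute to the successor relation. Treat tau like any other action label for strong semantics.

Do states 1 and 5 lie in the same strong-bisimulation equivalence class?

Bisimulation quotient by refinement:
  P[0] = {{0,1,2,3,4,5}}
  P[1] = {{0},{1},{2},{3},{4},{5}}
6 equivalence class(es) (converged in 2)
1∈{1}, 5∈{5}

Answer: NOT BISIMILAR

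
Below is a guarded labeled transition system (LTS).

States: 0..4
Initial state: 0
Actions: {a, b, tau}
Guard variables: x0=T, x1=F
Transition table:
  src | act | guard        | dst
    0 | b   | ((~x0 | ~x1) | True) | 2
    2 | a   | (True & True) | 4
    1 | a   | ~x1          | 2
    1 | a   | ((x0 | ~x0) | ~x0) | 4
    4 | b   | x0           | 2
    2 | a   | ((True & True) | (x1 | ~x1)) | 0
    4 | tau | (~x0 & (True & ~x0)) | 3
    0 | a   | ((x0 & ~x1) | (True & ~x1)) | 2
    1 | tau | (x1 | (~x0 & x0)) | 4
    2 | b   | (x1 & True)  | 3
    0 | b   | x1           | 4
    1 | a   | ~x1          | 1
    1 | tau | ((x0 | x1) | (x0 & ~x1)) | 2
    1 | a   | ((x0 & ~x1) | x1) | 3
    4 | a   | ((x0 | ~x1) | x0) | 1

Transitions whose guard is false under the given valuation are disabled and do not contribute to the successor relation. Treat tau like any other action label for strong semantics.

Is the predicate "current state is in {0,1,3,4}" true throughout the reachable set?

Safe = {0,1,3,4}
Reach set: {0,1,2,3,4}
  0: safe
  1: safe
  2: outside
  3: safe
  4: safe
reach 2 via b — violates

Answer: INVARIANT VIOLATED at state 2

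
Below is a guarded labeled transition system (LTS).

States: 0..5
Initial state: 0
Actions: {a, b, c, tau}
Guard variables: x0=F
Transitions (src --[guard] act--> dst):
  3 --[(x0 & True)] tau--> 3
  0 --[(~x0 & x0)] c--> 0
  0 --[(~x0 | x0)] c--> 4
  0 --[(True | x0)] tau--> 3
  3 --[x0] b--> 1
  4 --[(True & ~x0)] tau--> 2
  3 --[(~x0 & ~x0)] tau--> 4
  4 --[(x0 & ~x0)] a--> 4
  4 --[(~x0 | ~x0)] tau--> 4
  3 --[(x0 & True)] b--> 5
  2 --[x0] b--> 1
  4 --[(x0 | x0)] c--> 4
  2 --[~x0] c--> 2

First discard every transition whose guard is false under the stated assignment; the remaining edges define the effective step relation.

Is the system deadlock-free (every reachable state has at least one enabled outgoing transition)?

R = {0,2,3,4}
  0: c→4  tau→3  [deg 2]
  2: c→2  [deg 1]
  3: tau→4  [deg 1]
  4: tau→2  tau→4  [deg 2]

Answer: DEADLOCK-FREE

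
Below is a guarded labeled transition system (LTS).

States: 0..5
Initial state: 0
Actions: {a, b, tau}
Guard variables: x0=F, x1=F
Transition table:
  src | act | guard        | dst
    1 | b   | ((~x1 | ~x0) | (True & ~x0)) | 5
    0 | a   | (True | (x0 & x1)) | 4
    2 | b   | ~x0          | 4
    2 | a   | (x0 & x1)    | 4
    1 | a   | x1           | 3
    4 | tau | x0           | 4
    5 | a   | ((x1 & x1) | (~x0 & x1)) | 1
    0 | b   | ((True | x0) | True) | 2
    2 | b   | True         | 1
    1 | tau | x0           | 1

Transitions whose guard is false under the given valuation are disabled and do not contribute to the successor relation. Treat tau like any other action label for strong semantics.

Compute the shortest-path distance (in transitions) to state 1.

Layered search for 1:
  Layer 0: {0}
  Layer 1: {2,4}
  Layer 2: {1}
depth(1)=2, e.g. b·b

Answer: 2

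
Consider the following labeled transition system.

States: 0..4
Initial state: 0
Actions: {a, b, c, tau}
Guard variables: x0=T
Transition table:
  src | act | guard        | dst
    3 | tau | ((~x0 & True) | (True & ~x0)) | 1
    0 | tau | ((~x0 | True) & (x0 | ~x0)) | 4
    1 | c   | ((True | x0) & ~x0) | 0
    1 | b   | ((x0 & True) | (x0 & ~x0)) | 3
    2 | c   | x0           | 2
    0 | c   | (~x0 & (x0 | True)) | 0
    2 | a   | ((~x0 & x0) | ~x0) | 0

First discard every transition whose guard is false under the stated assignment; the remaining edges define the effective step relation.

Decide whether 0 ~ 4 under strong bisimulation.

Bisimulation quotient by refinement:
  π0 = {{0,1,2,3,4}}
  π1 = {{0},{1},{2},{3,4}}
4 equivalence class(es) (converged in 2)
[0]={0}  [4]={3,4}

Answer: NOT BISIMILAR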